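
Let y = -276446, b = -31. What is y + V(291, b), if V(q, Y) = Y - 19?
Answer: -276496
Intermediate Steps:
V(q, Y) = -19 + Y
y + V(291, b) = -276446 + (-19 - 31) = -276446 - 50 = -276496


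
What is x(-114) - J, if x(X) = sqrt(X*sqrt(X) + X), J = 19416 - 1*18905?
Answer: -511 + sqrt(-114 - 114*I*sqrt(114)) ≈ -487.46 - 25.851*I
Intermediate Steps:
J = 511 (J = 19416 - 18905 = 511)
x(X) = sqrt(X + X**(3/2)) (x(X) = sqrt(X**(3/2) + X) = sqrt(X + X**(3/2)))
x(-114) - J = sqrt(-114 + (-114)**(3/2)) - 1*511 = sqrt(-114 - 114*I*sqrt(114)) - 511 = -511 + sqrt(-114 - 114*I*sqrt(114))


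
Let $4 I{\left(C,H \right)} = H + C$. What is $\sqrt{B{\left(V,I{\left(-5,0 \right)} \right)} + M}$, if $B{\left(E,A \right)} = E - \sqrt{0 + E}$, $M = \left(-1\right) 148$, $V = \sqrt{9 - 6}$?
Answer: $\sqrt{-148 + \sqrt{3} - \sqrt[4]{3}} \approx 12.148 i$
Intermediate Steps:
$I{\left(C,H \right)} = \frac{C}{4} + \frac{H}{4}$ ($I{\left(C,H \right)} = \frac{H + C}{4} = \frac{C + H}{4} = \frac{C}{4} + \frac{H}{4}$)
$V = \sqrt{3} \approx 1.732$
$M = -148$
$B{\left(E,A \right)} = E - \sqrt{E}$
$\sqrt{B{\left(V,I{\left(-5,0 \right)} \right)} + M} = \sqrt{\left(\sqrt{3} - \sqrt{\sqrt{3}}\right) - 148} = \sqrt{\left(\sqrt{3} - \sqrt[4]{3}\right) - 148} = \sqrt{-148 + \sqrt{3} - \sqrt[4]{3}}$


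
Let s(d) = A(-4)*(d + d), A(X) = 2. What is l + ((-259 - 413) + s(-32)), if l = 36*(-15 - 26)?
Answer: -2276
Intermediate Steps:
l = -1476 (l = 36*(-41) = -1476)
s(d) = 4*d (s(d) = 2*(d + d) = 2*(2*d) = 4*d)
l + ((-259 - 413) + s(-32)) = -1476 + ((-259 - 413) + 4*(-32)) = -1476 + (-672 - 128) = -1476 - 800 = -2276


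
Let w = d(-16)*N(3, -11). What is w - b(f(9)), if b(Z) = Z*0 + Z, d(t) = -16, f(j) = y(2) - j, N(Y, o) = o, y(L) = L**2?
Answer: 181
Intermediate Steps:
f(j) = 4 - j (f(j) = 2**2 - j = 4 - j)
w = 176 (w = -16*(-11) = 176)
b(Z) = Z (b(Z) = 0 + Z = Z)
w - b(f(9)) = 176 - (4 - 1*9) = 176 - (4 - 9) = 176 - 1*(-5) = 176 + 5 = 181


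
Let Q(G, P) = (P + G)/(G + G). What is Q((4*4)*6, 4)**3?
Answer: 15625/110592 ≈ 0.14129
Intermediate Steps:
Q(G, P) = (G + P)/(2*G) (Q(G, P) = (G + P)/((2*G)) = (G + P)*(1/(2*G)) = (G + P)/(2*G))
Q((4*4)*6, 4)**3 = (((4*4)*6 + 4)/(2*(((4*4)*6))))**3 = ((16*6 + 4)/(2*((16*6))))**3 = ((1/2)*(96 + 4)/96)**3 = ((1/2)*(1/96)*100)**3 = (25/48)**3 = 15625/110592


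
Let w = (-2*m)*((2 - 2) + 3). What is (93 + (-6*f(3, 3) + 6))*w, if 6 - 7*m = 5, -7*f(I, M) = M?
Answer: -4266/49 ≈ -87.061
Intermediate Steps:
f(I, M) = -M/7
m = 1/7 (m = 6/7 - 1/7*5 = 6/7 - 5/7 = 1/7 ≈ 0.14286)
w = -6/7 (w = (-2*1/7)*((2 - 2) + 3) = -2*(0 + 3)/7 = -2/7*3 = -6/7 ≈ -0.85714)
(93 + (-6*f(3, 3) + 6))*w = (93 + (-(-6)*3/7 + 6))*(-6/7) = (93 + (-6*(-3/7) + 6))*(-6/7) = (93 + (18/7 + 6))*(-6/7) = (93 + 60/7)*(-6/7) = (711/7)*(-6/7) = -4266/49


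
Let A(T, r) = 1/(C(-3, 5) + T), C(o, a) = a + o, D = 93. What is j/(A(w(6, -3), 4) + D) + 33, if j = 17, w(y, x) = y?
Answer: 24721/745 ≈ 33.183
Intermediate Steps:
A(T, r) = 1/(2 + T) (A(T, r) = 1/((5 - 3) + T) = 1/(2 + T))
j/(A(w(6, -3), 4) + D) + 33 = 17/(1/(2 + 6) + 93) + 33 = 17/(1/8 + 93) + 33 = 17/(⅛ + 93) + 33 = 17/(745/8) + 33 = 17*(8/745) + 33 = 136/745 + 33 = 24721/745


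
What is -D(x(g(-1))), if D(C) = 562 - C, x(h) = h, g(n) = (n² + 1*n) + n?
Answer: -563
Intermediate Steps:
g(n) = n² + 2*n (g(n) = (n² + n) + n = (n + n²) + n = n² + 2*n)
-D(x(g(-1))) = -(562 - (-1)*(2 - 1)) = -(562 - (-1)) = -(562 - 1*(-1)) = -(562 + 1) = -1*563 = -563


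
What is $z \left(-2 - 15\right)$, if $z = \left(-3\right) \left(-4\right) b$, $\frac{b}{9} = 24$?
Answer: $-44064$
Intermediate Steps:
$b = 216$ ($b = 9 \cdot 24 = 216$)
$z = 2592$ ($z = \left(-3\right) \left(-4\right) 216 = 12 \cdot 216 = 2592$)
$z \left(-2 - 15\right) = 2592 \left(-2 - 15\right) = 2592 \left(-17\right) = -44064$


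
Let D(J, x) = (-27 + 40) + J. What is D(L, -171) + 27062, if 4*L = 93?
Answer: 108393/4 ≈ 27098.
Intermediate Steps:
L = 93/4 (L = (1/4)*93 = 93/4 ≈ 23.250)
D(J, x) = 13 + J
D(L, -171) + 27062 = (13 + 93/4) + 27062 = 145/4 + 27062 = 108393/4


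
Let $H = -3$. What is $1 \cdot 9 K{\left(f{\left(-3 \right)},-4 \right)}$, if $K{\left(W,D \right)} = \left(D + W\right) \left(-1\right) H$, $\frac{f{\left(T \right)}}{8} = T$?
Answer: $-756$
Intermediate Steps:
$f{\left(T \right)} = 8 T$
$K{\left(W,D \right)} = 3 D + 3 W$ ($K{\left(W,D \right)} = \left(D + W\right) \left(-1\right) \left(-3\right) = \left(- D - W\right) \left(-3\right) = 3 D + 3 W$)
$1 \cdot 9 K{\left(f{\left(-3 \right)},-4 \right)} = 1 \cdot 9 \left(3 \left(-4\right) + 3 \cdot 8 \left(-3\right)\right) = 9 \left(-12 + 3 \left(-24\right)\right) = 9 \left(-12 - 72\right) = 9 \left(-84\right) = -756$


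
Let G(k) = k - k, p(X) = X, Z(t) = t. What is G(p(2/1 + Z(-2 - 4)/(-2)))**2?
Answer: 0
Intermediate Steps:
G(k) = 0
G(p(2/1 + Z(-2 - 4)/(-2)))**2 = 0**2 = 0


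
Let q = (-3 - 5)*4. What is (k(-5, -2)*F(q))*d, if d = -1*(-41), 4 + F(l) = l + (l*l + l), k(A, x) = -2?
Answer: -78392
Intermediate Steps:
q = -32 (q = -8*4 = -32)
F(l) = -4 + l² + 2*l (F(l) = -4 + (l + (l*l + l)) = -4 + (l + (l² + l)) = -4 + (l + (l + l²)) = -4 + (l² + 2*l) = -4 + l² + 2*l)
d = 41
(k(-5, -2)*F(q))*d = -2*(-4 + (-32)² + 2*(-32))*41 = -2*(-4 + 1024 - 64)*41 = -2*956*41 = -1912*41 = -78392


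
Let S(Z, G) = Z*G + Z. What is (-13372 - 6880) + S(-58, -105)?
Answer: -14220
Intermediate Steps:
S(Z, G) = Z + G*Z (S(Z, G) = G*Z + Z = Z + G*Z)
(-13372 - 6880) + S(-58, -105) = (-13372 - 6880) - 58*(1 - 105) = -20252 - 58*(-104) = -20252 + 6032 = -14220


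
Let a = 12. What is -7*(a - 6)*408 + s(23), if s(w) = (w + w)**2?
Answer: -15020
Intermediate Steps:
s(w) = 4*w**2 (s(w) = (2*w)**2 = 4*w**2)
-7*(a - 6)*408 + s(23) = -7*(12 - 6)*408 + 4*23**2 = -7*6*408 + 4*529 = -42*408 + 2116 = -17136 + 2116 = -15020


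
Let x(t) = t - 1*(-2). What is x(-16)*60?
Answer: -840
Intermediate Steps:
x(t) = 2 + t (x(t) = t + 2 = 2 + t)
x(-16)*60 = (2 - 16)*60 = -14*60 = -840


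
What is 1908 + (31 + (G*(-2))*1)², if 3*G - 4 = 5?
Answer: 2533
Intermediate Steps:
G = 3 (G = 4/3 + (⅓)*5 = 4/3 + 5/3 = 3)
1908 + (31 + (G*(-2))*1)² = 1908 + (31 + (3*(-2))*1)² = 1908 + (31 - 6*1)² = 1908 + (31 - 6)² = 1908 + 25² = 1908 + 625 = 2533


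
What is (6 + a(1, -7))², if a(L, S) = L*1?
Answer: 49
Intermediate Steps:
a(L, S) = L
(6 + a(1, -7))² = (6 + 1)² = 7² = 49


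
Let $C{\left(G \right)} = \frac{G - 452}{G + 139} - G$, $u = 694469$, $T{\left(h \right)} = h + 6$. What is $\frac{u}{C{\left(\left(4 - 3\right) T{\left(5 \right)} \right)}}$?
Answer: $- \frac{34723450}{697} \approx -49818.0$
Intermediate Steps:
$T{\left(h \right)} = 6 + h$
$C{\left(G \right)} = - G + \frac{-452 + G}{139 + G}$ ($C{\left(G \right)} = \frac{-452 + G}{139 + G} - G = - G + \frac{-452 + G}{139 + G}$)
$\frac{u}{C{\left(\left(4 - 3\right) T{\left(5 \right)} \right)}} = \frac{694469}{\frac{1}{139 + \left(4 - 3\right) \left(6 + 5\right)} \left(-452 - \left(\left(4 - 3\right) \left(6 + 5\right)\right)^{2} - 138 \left(4 - 3\right) \left(6 + 5\right)\right)} = \frac{694469}{\frac{1}{139 + 1 \cdot 11} \left(-452 - \left(1 \cdot 11\right)^{2} - 138 \cdot 1 \cdot 11\right)} = \frac{694469}{\frac{1}{139 + 11} \left(-452 - 11^{2} - 1518\right)} = \frac{694469}{\frac{1}{150} \left(-452 - 121 - 1518\right)} = \frac{694469}{\frac{1}{150} \left(-2091\right)} = \frac{694469}{- \frac{697}{50}} = 694469 \left(- \frac{50}{697}\right) = - \frac{34723450}{697}$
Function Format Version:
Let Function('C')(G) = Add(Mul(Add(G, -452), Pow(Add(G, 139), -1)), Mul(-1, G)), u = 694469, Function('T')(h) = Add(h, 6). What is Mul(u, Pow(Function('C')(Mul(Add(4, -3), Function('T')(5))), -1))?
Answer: Rational(-34723450, 697) ≈ -49818.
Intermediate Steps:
Function('T')(h) = Add(6, h)
Function('C')(G) = Add(Mul(-1, G), Mul(Pow(Add(139, G), -1), Add(-452, G))) (Function('C')(G) = Add(Mul(Add(-452, G), Pow(Add(139, G), -1)), Mul(-1, G)) = Add(Mul(Pow(Add(139, G), -1), Add(-452, G)), Mul(-1, G)) = Add(Mul(-1, G), Mul(Pow(Add(139, G), -1), Add(-452, G))))
Mul(u, Pow(Function('C')(Mul(Add(4, -3), Function('T')(5))), -1)) = Mul(694469, Pow(Mul(Pow(Add(139, Mul(Add(4, -3), Add(6, 5))), -1), Add(-452, Mul(-1, Pow(Mul(Add(4, -3), Add(6, 5)), 2)), Mul(-138, Mul(Add(4, -3), Add(6, 5))))), -1)) = Mul(694469, Pow(Mul(Pow(Add(139, Mul(1, 11)), -1), Add(-452, Mul(-1, Pow(Mul(1, 11), 2)), Mul(-138, Mul(1, 11)))), -1)) = Mul(694469, Pow(Mul(Pow(Add(139, 11), -1), Add(-452, Mul(-1, Pow(11, 2)), Mul(-138, 11))), -1)) = Mul(694469, Pow(Mul(Pow(150, -1), Add(-452, Mul(-1, 121), -1518)), -1)) = Mul(694469, Pow(Mul(Rational(1, 150), Add(-452, -121, -1518)), -1)) = Mul(694469, Pow(Mul(Rational(1, 150), -2091), -1)) = Mul(694469, Pow(Rational(-697, 50), -1)) = Mul(694469, Rational(-50, 697)) = Rational(-34723450, 697)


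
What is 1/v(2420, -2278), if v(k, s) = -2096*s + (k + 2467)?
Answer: 1/4779575 ≈ 2.0922e-7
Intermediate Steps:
v(k, s) = 2467 + k - 2096*s (v(k, s) = -2096*s + (2467 + k) = 2467 + k - 2096*s)
1/v(2420, -2278) = 1/(2467 + 2420 - 2096*(-2278)) = 1/(2467 + 2420 + 4774688) = 1/4779575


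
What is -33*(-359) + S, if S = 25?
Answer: 11872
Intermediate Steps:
-33*(-359) + S = -33*(-359) + 25 = 11847 + 25 = 11872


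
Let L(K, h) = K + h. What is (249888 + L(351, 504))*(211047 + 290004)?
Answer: 125635030893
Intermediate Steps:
(249888 + L(351, 504))*(211047 + 290004) = (249888 + (351 + 504))*(211047 + 290004) = (249888 + 855)*501051 = 250743*501051 = 125635030893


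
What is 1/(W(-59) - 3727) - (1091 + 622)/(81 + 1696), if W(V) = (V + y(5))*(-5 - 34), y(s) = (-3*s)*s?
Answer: -2566010/2663723 ≈ -0.96332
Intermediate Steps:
y(s) = -3*s²
W(V) = 2925 - 39*V (W(V) = (V - 3*5²)*(-5 - 34) = (V - 3*25)*(-39) = (V - 75)*(-39) = (-75 + V)*(-39) = 2925 - 39*V)
1/(W(-59) - 3727) - (1091 + 622)/(81 + 1696) = 1/((2925 - 39*(-59)) - 3727) - (1091 + 622)/(81 + 1696) = 1/((2925 + 2301) - 3727) - 1713/1777 = 1/(5226 - 3727) - 1713/1777 = 1/1499 - 1*1713/1777 = 1/1499 - 1713/1777 = -2566010/2663723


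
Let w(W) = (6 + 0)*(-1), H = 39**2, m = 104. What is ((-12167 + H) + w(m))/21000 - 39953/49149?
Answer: -113545679/86010750 ≈ -1.3201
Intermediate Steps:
H = 1521
w(W) = -6 (w(W) = 6*(-1) = -6)
((-12167 + H) + w(m))/21000 - 39953/49149 = ((-12167 + 1521) - 6)/21000 - 39953/49149 = (-10646 - 6)*(1/21000) - 39953*1/49149 = -10652*1/21000 - 39953/49149 = -2663/5250 - 39953/49149 = -113545679/86010750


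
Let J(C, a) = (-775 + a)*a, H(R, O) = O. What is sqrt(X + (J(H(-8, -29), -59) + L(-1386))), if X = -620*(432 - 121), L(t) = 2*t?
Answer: I*sqrt(146386) ≈ 382.6*I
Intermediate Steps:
J(C, a) = a*(-775 + a)
X = -192820 (X = -620*311 = -192820)
sqrt(X + (J(H(-8, -29), -59) + L(-1386))) = sqrt(-192820 + (-59*(-775 - 59) + 2*(-1386))) = sqrt(-192820 + (-59*(-834) - 2772)) = sqrt(-192820 + (49206 - 2772)) = sqrt(-192820 + 46434) = sqrt(-146386) = I*sqrt(146386)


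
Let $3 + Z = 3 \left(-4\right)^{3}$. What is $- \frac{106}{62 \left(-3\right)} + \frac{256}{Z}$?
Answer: $- \frac{1497}{2015} \approx -0.74293$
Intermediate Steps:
$Z = -195$ ($Z = -3 + 3 \left(-4\right)^{3} = -3 + 3 \left(-64\right) = -3 - 192 = -195$)
$- \frac{106}{62 \left(-3\right)} + \frac{256}{Z} = - \frac{106}{62 \left(-3\right)} + \frac{256}{-195} = - \frac{106}{-186} + 256 \left(- \frac{1}{195}\right) = \left(-106\right) \left(- \frac{1}{186}\right) - \frac{256}{195} = \frac{53}{93} - \frac{256}{195} = - \frac{1497}{2015}$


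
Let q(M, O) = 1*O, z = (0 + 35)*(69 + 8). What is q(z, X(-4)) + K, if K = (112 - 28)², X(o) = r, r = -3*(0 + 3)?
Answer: 7047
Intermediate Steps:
r = -9 (r = -3*3 = -9)
z = 2695 (z = 35*77 = 2695)
X(o) = -9
q(M, O) = O
K = 7056 (K = 84² = 7056)
q(z, X(-4)) + K = -9 + 7056 = 7047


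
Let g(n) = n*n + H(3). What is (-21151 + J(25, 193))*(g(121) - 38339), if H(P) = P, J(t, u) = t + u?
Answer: 496007435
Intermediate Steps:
g(n) = 3 + n² (g(n) = n*n + 3 = n² + 3 = 3 + n²)
(-21151 + J(25, 193))*(g(121) - 38339) = (-21151 + (25 + 193))*((3 + 121²) - 38339) = (-21151 + 218)*((3 + 14641) - 38339) = -20933*(14644 - 38339) = -20933*(-23695) = 496007435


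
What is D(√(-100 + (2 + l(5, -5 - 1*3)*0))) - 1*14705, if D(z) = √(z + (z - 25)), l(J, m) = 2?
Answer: -14705 + √(-25 + 14*I*√2) ≈ -14703.0 + 5.3334*I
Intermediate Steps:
D(z) = √(-25 + 2*z) (D(z) = √(z + (-25 + z)) = √(-25 + 2*z))
D(√(-100 + (2 + l(5, -5 - 1*3)*0))) - 1*14705 = √(-25 + 2*√(-100 + (2 + 2*0))) - 1*14705 = √(-25 + 2*√(-100 + (2 + 0))) - 14705 = √(-25 + 2*√(-100 + 2)) - 14705 = √(-25 + 2*√(-98)) - 14705 = √(-25 + 2*(7*I*√2)) - 14705 = √(-25 + 14*I*√2) - 14705 = -14705 + √(-25 + 14*I*√2)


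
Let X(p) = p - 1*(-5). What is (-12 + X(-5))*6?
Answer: -72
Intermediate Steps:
X(p) = 5 + p (X(p) = p + 5 = 5 + p)
(-12 + X(-5))*6 = (-12 + (5 - 5))*6 = (-12 + 0)*6 = -12*6 = -72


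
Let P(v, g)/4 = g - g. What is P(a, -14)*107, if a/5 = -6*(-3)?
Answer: 0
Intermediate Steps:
a = 90 (a = 5*(-6*(-3)) = 5*(-1*(-18)) = 5*18 = 90)
P(v, g) = 0 (P(v, g) = 4*(g - g) = 4*0 = 0)
P(a, -14)*107 = 0*107 = 0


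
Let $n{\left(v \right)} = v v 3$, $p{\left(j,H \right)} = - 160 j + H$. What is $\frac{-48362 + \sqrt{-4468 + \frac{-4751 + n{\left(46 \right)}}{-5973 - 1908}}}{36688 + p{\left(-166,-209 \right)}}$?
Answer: $- \frac{48362}{63039} + \frac{i \sqrt{277520785305}}{496810359} \approx -0.76718 + 0.0010604 i$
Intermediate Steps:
$p{\left(j,H \right)} = H - 160 j$
$n{\left(v \right)} = 3 v^{2}$ ($n{\left(v \right)} = v^{2} \cdot 3 = 3 v^{2}$)
$\frac{-48362 + \sqrt{-4468 + \frac{-4751 + n{\left(46 \right)}}{-5973 - 1908}}}{36688 + p{\left(-166,-209 \right)}} = \frac{-48362 + \sqrt{-4468 + \frac{-4751 + 3 \cdot 46^{2}}{-5973 - 1908}}}{36688 - -26351} = \frac{-48362 + \sqrt{-4468 + \frac{-4751 + 3 \cdot 2116}{-7881}}}{36688 + \left(-209 + 26560\right)} = \frac{-48362 + \sqrt{-4468 + \left(-4751 + 6348\right) \left(- \frac{1}{7881}\right)}}{36688 + 26351} = \frac{-48362 + \sqrt{-4468 + 1597 \left(- \frac{1}{7881}\right)}}{63039} = \left(-48362 + \sqrt{-4468 - \frac{1597}{7881}}\right) \frac{1}{63039} = \left(-48362 + \sqrt{- \frac{35213905}{7881}}\right) \frac{1}{63039} = \left(-48362 + \frac{i \sqrt{277520785305}}{7881}\right) \frac{1}{63039} = - \frac{48362}{63039} + \frac{i \sqrt{277520785305}}{496810359}$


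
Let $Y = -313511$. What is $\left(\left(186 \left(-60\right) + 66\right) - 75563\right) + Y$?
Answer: $-400168$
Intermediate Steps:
$\left(\left(186 \left(-60\right) + 66\right) - 75563\right) + Y = \left(\left(186 \left(-60\right) + 66\right) - 75563\right) - 313511 = \left(\left(-11160 + 66\right) - 75563\right) - 313511 = \left(-11094 - 75563\right) - 313511 = -86657 - 313511 = -400168$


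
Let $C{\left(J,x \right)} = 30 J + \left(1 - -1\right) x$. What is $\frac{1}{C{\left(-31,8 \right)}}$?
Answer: $- \frac{1}{914} \approx -0.0010941$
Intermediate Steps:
$C{\left(J,x \right)} = 2 x + 30 J$ ($C{\left(J,x \right)} = 30 J + \left(1 + 1\right) x = 30 J + 2 x = 2 x + 30 J$)
$\frac{1}{C{\left(-31,8 \right)}} = \frac{1}{2 \cdot 8 + 30 \left(-31\right)} = \frac{1}{16 - 930} = \frac{1}{-914} = - \frac{1}{914}$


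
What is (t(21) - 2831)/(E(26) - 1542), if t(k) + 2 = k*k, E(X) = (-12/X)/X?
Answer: 404248/260601 ≈ 1.5512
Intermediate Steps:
E(X) = -12/X²
t(k) = -2 + k² (t(k) = -2 + k*k = -2 + k²)
(t(21) - 2831)/(E(26) - 1542) = ((-2 + 21²) - 2831)/(-12/26² - 1542) = ((-2 + 441) - 2831)/(-12*1/676 - 1542) = (439 - 2831)/(-3/169 - 1542) = -2392/(-260601/169) = -2392*(-169/260601) = 404248/260601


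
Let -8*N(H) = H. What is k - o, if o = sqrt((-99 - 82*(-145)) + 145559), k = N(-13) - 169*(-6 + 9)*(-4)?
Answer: 16237/8 - 5*sqrt(6294) ≈ 1633.0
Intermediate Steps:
N(H) = -H/8
k = 16237/8 (k = -1/8*(-13) - 169*(-6 + 9)*(-4) = 13/8 - 507*(-4) = 13/8 - 169*(-12) = 13/8 + 2028 = 16237/8 ≈ 2029.6)
o = 5*sqrt(6294) (o = sqrt((-99 + 11890) + 145559) = sqrt(11791 + 145559) = sqrt(157350) = 5*sqrt(6294) ≈ 396.67)
k - o = 16237/8 - 5*sqrt(6294)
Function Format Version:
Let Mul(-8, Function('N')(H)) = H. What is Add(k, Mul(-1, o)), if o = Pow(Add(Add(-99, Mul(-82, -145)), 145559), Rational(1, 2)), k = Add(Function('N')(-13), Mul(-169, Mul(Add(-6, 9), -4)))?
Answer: Add(Rational(16237, 8), Mul(-5, Pow(6294, Rational(1, 2)))) ≈ 1633.0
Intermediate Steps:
Function('N')(H) = Mul(Rational(-1, 8), H)
k = Rational(16237, 8) (k = Add(Mul(Rational(-1, 8), -13), Mul(-169, Mul(Add(-6, 9), -4))) = Add(Rational(13, 8), Mul(-169, Mul(3, -4))) = Add(Rational(13, 8), Mul(-169, -12)) = Add(Rational(13, 8), 2028) = Rational(16237, 8) ≈ 2029.6)
o = Mul(5, Pow(6294, Rational(1, 2))) (o = Pow(Add(Add(-99, 11890), 145559), Rational(1, 2)) = Pow(Add(11791, 145559), Rational(1, 2)) = Pow(157350, Rational(1, 2)) = Mul(5, Pow(6294, Rational(1, 2))) ≈ 396.67)
Add(k, Mul(-1, o)) = Add(Rational(16237, 8), Mul(-1, Mul(5, Pow(6294, Rational(1, 2))))) = Add(Rational(16237, 8), Mul(-5, Pow(6294, Rational(1, 2))))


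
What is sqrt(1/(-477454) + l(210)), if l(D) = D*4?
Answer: sqrt(191488350099986)/477454 ≈ 28.983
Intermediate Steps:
l(D) = 4*D
sqrt(1/(-477454) + l(210)) = sqrt(1/(-477454) + 4*210) = sqrt(-1/477454 + 840) = sqrt(401061359/477454) = sqrt(191488350099986)/477454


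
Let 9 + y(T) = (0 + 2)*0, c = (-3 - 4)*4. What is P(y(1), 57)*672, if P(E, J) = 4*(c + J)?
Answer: 77952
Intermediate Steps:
c = -28 (c = -7*4 = -28)
y(T) = -9 (y(T) = -9 + (0 + 2)*0 = -9 + 2*0 = -9 + 0 = -9)
P(E, J) = -112 + 4*J (P(E, J) = 4*(-28 + J) = -112 + 4*J)
P(y(1), 57)*672 = (-112 + 4*57)*672 = (-112 + 228)*672 = 116*672 = 77952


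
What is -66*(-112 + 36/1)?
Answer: 5016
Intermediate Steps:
-66*(-112 + 36/1) = -66*(-112 + 36*1) = -66*(-112 + 36) = -66*(-76) = 5016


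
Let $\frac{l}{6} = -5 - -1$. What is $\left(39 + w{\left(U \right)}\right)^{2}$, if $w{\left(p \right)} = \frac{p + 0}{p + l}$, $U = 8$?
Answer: $\frac{5929}{4} \approx 1482.3$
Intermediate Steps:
$l = -24$ ($l = 6 \left(-5 - -1\right) = 6 \left(-5 + 1\right) = 6 \left(-4\right) = -24$)
$w{\left(p \right)} = \frac{p}{-24 + p}$ ($w{\left(p \right)} = \frac{p + 0}{p - 24} = \frac{p}{-24 + p}$)
$\left(39 + w{\left(U \right)}\right)^{2} = \left(39 + \frac{8}{-24 + 8}\right)^{2} = \left(39 + \frac{8}{-16}\right)^{2} = \left(39 + 8 \left(- \frac{1}{16}\right)\right)^{2} = \left(39 - \frac{1}{2}\right)^{2} = \left(\frac{77}{2}\right)^{2} = \frac{5929}{4}$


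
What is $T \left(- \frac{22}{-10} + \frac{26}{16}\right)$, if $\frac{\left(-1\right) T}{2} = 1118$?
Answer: $- \frac{85527}{10} \approx -8552.7$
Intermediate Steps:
$T = -2236$ ($T = \left(-2\right) 1118 = -2236$)
$T \left(- \frac{22}{-10} + \frac{26}{16}\right) = - 2236 \left(- \frac{22}{-10} + \frac{26}{16}\right) = - 2236 \left(\left(-22\right) \left(- \frac{1}{10}\right) + 26 \cdot \frac{1}{16}\right) = - 2236 \left(\frac{11}{5} + \frac{13}{8}\right) = \left(-2236\right) \frac{153}{40} = - \frac{85527}{10}$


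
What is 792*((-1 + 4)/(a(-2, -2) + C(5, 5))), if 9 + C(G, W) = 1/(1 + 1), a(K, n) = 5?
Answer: -4752/7 ≈ -678.86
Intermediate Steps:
C(G, W) = -17/2 (C(G, W) = -9 + 1/(1 + 1) = -9 + 1/2 = -9 + ½ = -17/2)
792*((-1 + 4)/(a(-2, -2) + C(5, 5))) = 792*((-1 + 4)/(5 - 17/2)) = 792*(3/(-7/2)) = 792*(3*(-2/7)) = 792*(-6/7) = -4752/7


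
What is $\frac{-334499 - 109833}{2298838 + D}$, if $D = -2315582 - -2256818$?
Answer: $- \frac{222166}{1120037} \approx -0.19836$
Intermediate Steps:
$D = -58764$ ($D = -2315582 + 2256818 = -58764$)
$\frac{-334499 - 109833}{2298838 + D} = \frac{-334499 - 109833}{2298838 - 58764} = - \frac{444332}{2240074} = \left(-444332\right) \frac{1}{2240074} = - \frac{222166}{1120037}$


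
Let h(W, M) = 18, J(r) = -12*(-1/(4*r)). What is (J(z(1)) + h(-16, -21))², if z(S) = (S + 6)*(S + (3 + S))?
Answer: 400689/1225 ≈ 327.09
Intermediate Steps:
z(S) = (3 + 2*S)*(6 + S) (z(S) = (6 + S)*(3 + 2*S) = (3 + 2*S)*(6 + S))
J(r) = 3/r (J(r) = -12*(-1/(4*r)) = -(-3)/r = 3/r)
(J(z(1)) + h(-16, -21))² = (3/(18 + 2*1² + 15*1) + 18)² = (3/(18 + 2*1 + 15) + 18)² = (3/(18 + 2 + 15) + 18)² = (3/35 + 18)² = (633/35)² = 400689/1225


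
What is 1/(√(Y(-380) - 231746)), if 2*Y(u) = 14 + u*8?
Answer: -I*√233259/233259 ≈ -0.0020705*I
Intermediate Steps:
Y(u) = 7 + 4*u (Y(u) = (14 + u*8)/2 = (14 + 8*u)/2 = 7 + 4*u)
1/(√(Y(-380) - 231746)) = 1/(√((7 + 4*(-380)) - 231746)) = 1/(√((7 - 1520) - 231746)) = 1/(√(-1513 - 231746)) = 1/(√(-233259)) = 1/(I*√233259) = -I*√233259/233259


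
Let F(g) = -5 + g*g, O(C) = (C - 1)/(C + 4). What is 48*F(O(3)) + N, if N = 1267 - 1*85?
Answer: 46350/49 ≈ 945.92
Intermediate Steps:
O(C) = (-1 + C)/(4 + C)
F(g) = -5 + g²
N = 1182 (N = 1267 - 85 = 1182)
48*F(O(3)) + N = 48*(-5 + ((-1 + 3)/(4 + 3))²) + 1182 = 48*(-5 + (2/7)²) + 1182 = 48*(-5 + 4/49) + 1182 = 48*(-241/49) + 1182 = -11568/49 + 1182 = 46350/49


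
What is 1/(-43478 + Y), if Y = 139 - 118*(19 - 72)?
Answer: -1/37085 ≈ -2.6965e-5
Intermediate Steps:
Y = 6393 (Y = 139 - 118*(-53) = 139 + 6254 = 6393)
1/(-43478 + Y) = 1/(-43478 + 6393) = 1/(-37085) = -1/37085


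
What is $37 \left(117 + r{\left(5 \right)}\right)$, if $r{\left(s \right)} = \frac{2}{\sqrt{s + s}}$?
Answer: $4329 + \frac{37 \sqrt{10}}{5} \approx 4352.4$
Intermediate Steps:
$r{\left(s \right)} = \frac{\sqrt{2}}{\sqrt{s}}$ ($r{\left(s \right)} = \frac{2}{\sqrt{2 s}} = \frac{2}{\sqrt{2} \sqrt{s}} = 2 \frac{\sqrt{2}}{2 \sqrt{s}} = \frac{\sqrt{2}}{\sqrt{s}}$)
$37 \left(117 + r{\left(5 \right)}\right) = 37 \left(117 + \frac{\sqrt{2}}{\sqrt{5}}\right) = 37 \left(117 + \sqrt{2} \frac{\sqrt{5}}{5}\right) = 37 \left(117 + \frac{\sqrt{10}}{5}\right) = 4329 + \frac{37 \sqrt{10}}{5}$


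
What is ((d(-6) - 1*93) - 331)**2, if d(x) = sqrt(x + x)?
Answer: 179764 - 1696*I*sqrt(3) ≈ 1.7976e+5 - 2937.6*I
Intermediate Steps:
d(x) = sqrt(2)*sqrt(x) (d(x) = sqrt(2*x) = sqrt(2)*sqrt(x))
((d(-6) - 1*93) - 331)**2 = ((sqrt(2)*sqrt(-6) - 1*93) - 331)**2 = ((sqrt(2)*(I*sqrt(6)) - 93) - 331)**2 = ((2*I*sqrt(3) - 93) - 331)**2 = ((-93 + 2*I*sqrt(3)) - 331)**2 = (-424 + 2*I*sqrt(3))**2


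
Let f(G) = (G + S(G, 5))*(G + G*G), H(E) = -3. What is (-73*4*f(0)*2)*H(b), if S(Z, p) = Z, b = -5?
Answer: 0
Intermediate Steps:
f(G) = 2*G*(G + G²) (f(G) = (G + G)*(G + G*G) = (2*G)*(G + G²) = 2*G*(G + G²))
(-73*4*f(0)*2)*H(b) = -73*4*(2*0²*(1 + 0))*2*(-3) = -73*4*(2*0*1)*2*(-3) = -73*4*0*2*(-3) = -0*2*(-3) = -73*0*(-3) = 0*(-3) = 0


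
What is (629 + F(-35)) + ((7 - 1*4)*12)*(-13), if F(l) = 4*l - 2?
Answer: 19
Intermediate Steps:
F(l) = -2 + 4*l
(629 + F(-35)) + ((7 - 1*4)*12)*(-13) = (629 + (-2 + 4*(-35))) + ((7 - 1*4)*12)*(-13) = (629 + (-2 - 140)) + ((7 - 4)*12)*(-13) = (629 - 142) + (3*12)*(-13) = 487 + 36*(-13) = 487 - 468 = 19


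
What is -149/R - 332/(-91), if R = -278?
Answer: 105855/25298 ≈ 4.1843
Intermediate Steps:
-149/R - 332/(-91) = -149/(-278) - 332/(-91) = -149*(-1/278) - 332*(-1/91) = 149/278 + 332/91 = 105855/25298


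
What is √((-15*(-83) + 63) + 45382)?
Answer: √46690 ≈ 216.08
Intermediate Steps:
√((-15*(-83) + 63) + 45382) = √((1245 + 63) + 45382) = √(1308 + 45382) = √46690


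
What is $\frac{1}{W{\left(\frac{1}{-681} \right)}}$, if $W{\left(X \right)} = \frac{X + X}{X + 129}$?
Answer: $-43924$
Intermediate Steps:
$W{\left(X \right)} = \frac{2 X}{129 + X}$
$\frac{1}{W{\left(\frac{1}{-681} \right)}} = \frac{1}{2 \frac{1}{-681} \frac{1}{129 + \frac{1}{-681}}} = \frac{1}{2 \left(- \frac{1}{681}\right) \frac{1}{129 - \frac{1}{681}}} = \frac{1}{2 \left(- \frac{1}{681}\right) \frac{1}{\frac{87848}{681}}} = \frac{1}{2 \left(- \frac{1}{681}\right) \frac{681}{87848}} = \frac{1}{- \frac{1}{43924}} = -43924$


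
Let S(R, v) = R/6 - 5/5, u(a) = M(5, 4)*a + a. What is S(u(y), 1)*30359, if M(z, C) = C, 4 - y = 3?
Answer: -30359/6 ≈ -5059.8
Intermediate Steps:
y = 1 (y = 4 - 1*3 = 4 - 3 = 1)
u(a) = 5*a (u(a) = 4*a + a = 5*a)
S(R, v) = -1 + R/6 (S(R, v) = R*(⅙) - 5*⅕ = R/6 - 1 = -1 + R/6)
S(u(y), 1)*30359 = (-1 + (5*1)/6)*30359 = (-1 + (⅙)*5)*30359 = (-1 + ⅚)*30359 = -⅙*30359 = -30359/6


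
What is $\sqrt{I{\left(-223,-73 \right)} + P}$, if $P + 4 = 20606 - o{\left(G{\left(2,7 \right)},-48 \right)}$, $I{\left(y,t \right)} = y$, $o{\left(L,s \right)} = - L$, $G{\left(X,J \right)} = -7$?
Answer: $2 \sqrt{5093} \approx 142.73$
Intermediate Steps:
$P = 20595$ ($P = -4 + \left(20606 - \left(-1\right) \left(-7\right)\right) = -4 + \left(20606 - 7\right) = -4 + 20599 = 20595$)
$\sqrt{I{\left(-223,-73 \right)} + P} = \sqrt{-223 + 20595} = \sqrt{20372} = 2 \sqrt{5093}$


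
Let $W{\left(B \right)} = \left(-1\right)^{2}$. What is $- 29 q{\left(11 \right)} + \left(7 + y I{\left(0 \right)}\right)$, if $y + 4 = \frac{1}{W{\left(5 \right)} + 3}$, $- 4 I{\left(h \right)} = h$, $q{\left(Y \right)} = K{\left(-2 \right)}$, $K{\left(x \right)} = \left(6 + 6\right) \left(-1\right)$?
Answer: $355$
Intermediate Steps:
$W{\left(B \right)} = 1$
$K{\left(x \right)} = -12$ ($K{\left(x \right)} = 12 \left(-1\right) = -12$)
$q{\left(Y \right)} = -12$
$I{\left(h \right)} = - \frac{h}{4}$
$y = - \frac{15}{4}$ ($y = -4 + \frac{1}{1 + 3} = -4 + \frac{1}{4} = - \frac{15}{4} \approx -3.75$)
$- 29 q{\left(11 \right)} + \left(7 + y I{\left(0 \right)}\right) = \left(-29\right) \left(-12\right) + \left(7 - \frac{15 \left(\left(- \frac{1}{4}\right) 0\right)}{4}\right) = 348 + \left(7 - 0\right) = 348 + \left(7 + 0\right) = 348 + 7 = 355$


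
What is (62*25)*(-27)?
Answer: -41850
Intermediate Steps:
(62*25)*(-27) = 1550*(-27) = -41850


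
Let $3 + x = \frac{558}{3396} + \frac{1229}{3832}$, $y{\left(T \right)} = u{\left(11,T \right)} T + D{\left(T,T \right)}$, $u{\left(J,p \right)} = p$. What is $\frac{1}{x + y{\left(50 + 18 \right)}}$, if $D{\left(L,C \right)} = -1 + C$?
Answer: $\frac{1084456}{5084455723} \approx 0.00021329$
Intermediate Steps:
$y{\left(T \right)} = -1 + T + T^{2}$ ($y{\left(T \right)} = T T + \left(-1 + T\right) = T^{2} + \left(-1 + T\right) = -1 + T + T^{2}$)
$x = - \frac{2727373}{1084456}$ ($x = -3 + \left(\frac{558}{3396} + \frac{1229}{3832}\right) = -3 + \left(558 \cdot \frac{1}{3396} + 1229 \cdot \frac{1}{3832}\right) = -3 + \left(\frac{93}{566} + \frac{1229}{3832}\right) = -3 + \frac{525995}{1084456} = - \frac{2727373}{1084456} \approx -2.515$)
$\frac{1}{x + y{\left(50 + 18 \right)}} = \frac{1}{- \frac{2727373}{1084456} + \left(-1 + \left(50 + 18\right) + \left(50 + 18\right)^{2}\right)} = \frac{1}{- \frac{2727373}{1084456} + \left(-1 + 68 + 68^{2}\right)} = \frac{1}{- \frac{2727373}{1084456} + \left(-1 + 68 + 4624\right)} = \frac{1}{- \frac{2727373}{1084456} + 4691} = \frac{1}{\frac{5084455723}{1084456}} = \frac{1084456}{5084455723}$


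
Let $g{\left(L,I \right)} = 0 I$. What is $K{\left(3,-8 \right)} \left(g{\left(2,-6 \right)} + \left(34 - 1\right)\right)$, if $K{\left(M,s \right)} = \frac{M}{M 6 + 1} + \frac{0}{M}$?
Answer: $\frac{99}{19} \approx 5.2105$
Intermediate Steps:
$g{\left(L,I \right)} = 0$
$K{\left(M,s \right)} = \frac{M}{1 + 6 M}$ ($K{\left(M,s \right)} = \frac{M}{6 M + 1} + 0 = \frac{M}{1 + 6 M} + 0 = \frac{M}{1 + 6 M}$)
$K{\left(3,-8 \right)} \left(g{\left(2,-6 \right)} + \left(34 - 1\right)\right) = \frac{3}{1 + 6 \cdot 3} \left(0 + \left(34 - 1\right)\right) = \frac{3}{1 + 18} \left(0 + 33\right) = \frac{3}{19} \cdot 33 = \frac{99}{19}$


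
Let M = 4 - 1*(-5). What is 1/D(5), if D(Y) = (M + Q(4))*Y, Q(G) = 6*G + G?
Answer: 1/185 ≈ 0.0054054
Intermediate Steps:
Q(G) = 7*G
M = 9 (M = 4 + 5 = 9)
D(Y) = 37*Y (D(Y) = (9 + 7*4)*Y = (9 + 28)*Y = 37*Y)
1/D(5) = 1/(37*5) = 1/185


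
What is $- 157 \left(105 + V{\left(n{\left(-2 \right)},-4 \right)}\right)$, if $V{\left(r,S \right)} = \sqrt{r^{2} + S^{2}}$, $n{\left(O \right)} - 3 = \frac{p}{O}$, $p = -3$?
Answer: $-16485 - \frac{157 \sqrt{145}}{2} \approx -17430.0$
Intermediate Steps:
$n{\left(O \right)} = 3 - \frac{3}{O}$
$V{\left(r,S \right)} = \sqrt{S^{2} + r^{2}}$
$- 157 \left(105 + V{\left(n{\left(-2 \right)},-4 \right)}\right) = - 157 \left(105 + \sqrt{\left(-4\right)^{2} + \left(3 - \frac{3}{-2}\right)^{2}}\right) = - 157 \left(105 + \sqrt{16 + \left(3 - - \frac{3}{2}\right)^{2}}\right) = - 157 \left(105 + \sqrt{16 + \left(3 + \frac{3}{2}\right)^{2}}\right) = - 157 \left(105 + \sqrt{16 + \left(\frac{9}{2}\right)^{2}}\right) = - 157 \left(105 + \sqrt{16 + \frac{81}{4}}\right) = - 157 \left(105 + \sqrt{\frac{145}{4}}\right) = - 157 \left(105 + \frac{\sqrt{145}}{2}\right) = -16485 - \frac{157 \sqrt{145}}{2}$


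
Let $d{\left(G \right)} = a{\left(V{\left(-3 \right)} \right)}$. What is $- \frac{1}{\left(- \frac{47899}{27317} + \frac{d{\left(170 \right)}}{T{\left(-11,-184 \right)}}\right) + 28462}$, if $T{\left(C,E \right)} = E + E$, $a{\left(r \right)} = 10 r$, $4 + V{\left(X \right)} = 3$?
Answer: $- \frac{5026328}{143050670705} \approx -3.5137 \cdot 10^{-5}$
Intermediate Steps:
$V{\left(X \right)} = -1$ ($V{\left(X \right)} = -4 + 3 = -1$)
$T{\left(C,E \right)} = 2 E$
$d{\left(G \right)} = -10$ ($d{\left(G \right)} = 10 \left(-1\right) = -10$)
$- \frac{1}{\left(- \frac{47899}{27317} + \frac{d{\left(170 \right)}}{T{\left(-11,-184 \right)}}\right) + 28462} = - \frac{1}{\left(- \frac{47899}{27317} - \frac{10}{2 \left(-184\right)}\right) + 28462} = - \frac{1}{\left(\left(-47899\right) \frac{1}{27317} - \frac{10}{-368}\right) + 28462} = - \frac{1}{\left(- \frac{47899}{27317} - - \frac{5}{184}\right) + 28462} = - \frac{1}{\left(- \frac{47899}{27317} + \frac{5}{184}\right) + 28462} = - \frac{1}{- \frac{8676831}{5026328} + 28462} = - \frac{1}{\frac{143050670705}{5026328}} = \left(-1\right) \frac{5026328}{143050670705} = - \frac{5026328}{143050670705}$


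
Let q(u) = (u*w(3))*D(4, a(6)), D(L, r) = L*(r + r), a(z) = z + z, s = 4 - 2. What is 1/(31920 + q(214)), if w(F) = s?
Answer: 1/73008 ≈ 1.3697e-5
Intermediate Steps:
s = 2
w(F) = 2
a(z) = 2*z
D(L, r) = 2*L*r (D(L, r) = L*(2*r) = 2*L*r)
q(u) = 192*u (q(u) = (u*2)*(2*4*(2*6)) = (2*u)*(2*4*12) = (2*u)*96 = 192*u)
1/(31920 + q(214)) = 1/(31920 + 192*214) = 1/(31920 + 41088) = 1/73008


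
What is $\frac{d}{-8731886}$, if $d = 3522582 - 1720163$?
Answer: $- \frac{1802419}{8731886} \approx -0.20642$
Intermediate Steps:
$d = 1802419$ ($d = 3522582 - 1720163 = 1802419$)
$\frac{d}{-8731886} = \frac{1802419}{-8731886} = 1802419 \left(- \frac{1}{8731886}\right) = - \frac{1802419}{8731886}$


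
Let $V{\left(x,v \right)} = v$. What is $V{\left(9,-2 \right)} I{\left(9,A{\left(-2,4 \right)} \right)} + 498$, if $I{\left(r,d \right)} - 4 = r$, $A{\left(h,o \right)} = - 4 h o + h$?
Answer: $472$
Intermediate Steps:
$A{\left(h,o \right)} = h - 4 h o$ ($A{\left(h,o \right)} = - 4 h o + h = h - 4 h o$)
$I{\left(r,d \right)} = 4 + r$
$V{\left(9,-2 \right)} I{\left(9,A{\left(-2,4 \right)} \right)} + 498 = - 2 \left(4 + 9\right) + 498 = \left(-2\right) 13 + 498 = -26 + 498 = 472$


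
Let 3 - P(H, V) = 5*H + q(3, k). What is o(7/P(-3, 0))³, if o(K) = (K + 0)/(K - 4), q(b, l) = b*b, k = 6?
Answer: -343/24389 ≈ -0.014064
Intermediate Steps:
q(b, l) = b²
P(H, V) = -6 - 5*H (P(H, V) = 3 - (5*H + 3²) = 3 - (5*H + 9) = 3 - (9 + 5*H) = 3 + (-9 - 5*H) = -6 - 5*H)
o(K) = K/(-4 + K)
o(7/P(-3, 0))³ = ((7/(-6 - 5*(-3)))/(-4 + 7/(-6 - 5*(-3))))³ = ((7/(-6 + 15))/(-4 + 7/(-6 + 15)))³ = ((7/9)/(-4 + 7/9))³ = ((7*(⅑))/(-4 + 7*(⅑)))³ = (7/(9*(-4 + 7/9)))³ = (7/(9*(-29/9)))³ = ((7/9)*(-9/29))³ = (-7/29)³ = -343/24389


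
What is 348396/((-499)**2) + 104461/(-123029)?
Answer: 16851918023/30634344029 ≈ 0.55010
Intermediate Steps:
348396/((-499)**2) + 104461/(-123029) = 348396/249001 + 104461*(-1/123029) = 348396*(1/249001) - 104461/123029 = 348396/249001 - 104461/123029 = 16851918023/30634344029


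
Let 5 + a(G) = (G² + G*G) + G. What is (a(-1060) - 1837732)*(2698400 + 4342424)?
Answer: 2875493644072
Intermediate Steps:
a(G) = -5 + G + 2*G² (a(G) = -5 + ((G² + G*G) + G) = -5 + ((G² + G²) + G) = -5 + (2*G² + G) = -5 + (G + 2*G²) = -5 + G + 2*G²)
(a(-1060) - 1837732)*(2698400 + 4342424) = ((-5 - 1060 + 2*(-1060)²) - 1837732)*(2698400 + 4342424) = ((-5 - 1060 + 2*1123600) - 1837732)*7040824 = ((-5 - 1060 + 2247200) - 1837732)*7040824 = (2246135 - 1837732)*7040824 = 408403*7040824 = 2875493644072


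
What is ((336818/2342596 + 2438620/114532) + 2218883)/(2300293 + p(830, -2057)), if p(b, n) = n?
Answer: 74417119121833909/77077723321981624 ≈ 0.96548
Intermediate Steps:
((336818/2342596 + 2438620/114532) + 2218883)/(2300293 + p(830, -2057)) = ((336818/2342596 + 2438620/114532) + 2218883)/(2300293 - 2057) = ((336818*(1/2342596) + 2438620*(1/114532)) + 2218883)/2298236 = ((168409/1171298 + 609655/28633) + 2218883)*(1/2298236) = (718909737087/33537775634 + 2218883)*(1/2298236) = (74417119121833909/33537775634)*(1/2298236) = 74417119121833909/77077723321981624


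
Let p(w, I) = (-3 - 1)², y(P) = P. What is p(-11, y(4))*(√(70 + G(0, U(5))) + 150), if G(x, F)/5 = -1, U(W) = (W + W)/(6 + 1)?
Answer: 2400 + 16*√65 ≈ 2529.0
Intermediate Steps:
U(W) = 2*W/7 (U(W) = (2*W)/7 = (2*W)*(⅐) = 2*W/7)
G(x, F) = -5 (G(x, F) = 5*(-1) = -5)
p(w, I) = 16 (p(w, I) = (-4)² = 16)
p(-11, y(4))*(√(70 + G(0, U(5))) + 150) = 16*(√(70 - 5) + 150) = 16*(√65 + 150) = 16*(150 + √65) = 2400 + 16*√65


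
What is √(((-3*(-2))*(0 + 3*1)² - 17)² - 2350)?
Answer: 3*I*√109 ≈ 31.321*I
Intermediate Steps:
√(((-3*(-2))*(0 + 3*1)² - 17)² - 2350) = √((6*(0 + 3)² - 17)² - 2350) = √((6*3² - 17)² - 2350) = √((6*9 - 17)² - 2350) = √((54 - 17)² - 2350) = √(37² - 2350) = √(1369 - 2350) = √(-981) = 3*I*√109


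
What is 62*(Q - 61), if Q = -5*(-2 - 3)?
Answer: -2232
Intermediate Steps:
Q = 25 (Q = -5*(-5) = 25)
62*(Q - 61) = 62*(25 - 61) = 62*(-36) = -2232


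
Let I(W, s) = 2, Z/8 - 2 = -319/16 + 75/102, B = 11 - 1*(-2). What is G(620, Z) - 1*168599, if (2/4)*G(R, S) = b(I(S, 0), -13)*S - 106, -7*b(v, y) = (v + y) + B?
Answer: -20079151/119 ≈ -1.6873e+5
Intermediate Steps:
B = 13 (B = 11 + 2 = 13)
Z = -4679/34 (Z = 16 + 8*(-319/16 + 75/102) = 16 + 8*(-319*1/16 + 75*(1/102)) = 16 + 8*(-319/16 + 25/34) = 16 + 8*(-5223/272) = 16 - 5223/34 = -4679/34 ≈ -137.62)
b(v, y) = -13/7 - v/7 - y/7 (b(v, y) = -((v + y) + 13)/7 = -(13 + v + y)/7 = -13/7 - v/7 - y/7)
G(R, S) = -212 - 4*S/7 (G(R, S) = 2*((-13/7 - ⅐*2 - ⅐*(-13))*S - 106) = 2*((-13/7 - 2/7 + 13/7)*S - 106) = 2*(-2*S/7 - 106) = 2*(-106 - 2*S/7) = -212 - 4*S/7)
G(620, Z) - 1*168599 = (-212 - 4/7*(-4679/34)) - 1*168599 = (-212 + 9358/119) - 168599 = -15870/119 - 168599 = -20079151/119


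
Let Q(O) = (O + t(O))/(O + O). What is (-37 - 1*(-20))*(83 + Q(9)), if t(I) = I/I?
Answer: -12784/9 ≈ -1420.4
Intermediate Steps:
t(I) = 1
Q(O) = (1 + O)/(2*O) (Q(O) = (O + 1)/(O + O) = (1 + O)/((2*O)) = (1 + O)*(1/(2*O)) = (1 + O)/(2*O))
(-37 - 1*(-20))*(83 + Q(9)) = (-37 - 1*(-20))*(83 + (1/2)*(1 + 9)/9) = (-37 + 20)*(83 + (1/2)*(1/9)*10) = -17*(83 + 5/9) = -17*752/9 = -12784/9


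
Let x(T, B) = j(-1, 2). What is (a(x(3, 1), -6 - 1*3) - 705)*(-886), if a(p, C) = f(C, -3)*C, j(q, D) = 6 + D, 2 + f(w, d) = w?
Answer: 536916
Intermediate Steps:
f(w, d) = -2 + w
x(T, B) = 8 (x(T, B) = 6 + 2 = 8)
a(p, C) = C*(-2 + C) (a(p, C) = (-2 + C)*C = C*(-2 + C))
(a(x(3, 1), -6 - 1*3) - 705)*(-886) = ((-6 - 1*3)*(-2 + (-6 - 1*3)) - 705)*(-886) = ((-6 - 3)*(-2 + (-6 - 3)) - 705)*(-886) = (-9*(-2 - 9) - 705)*(-886) = (-9*(-11) - 705)*(-886) = (99 - 705)*(-886) = -606*(-886) = 536916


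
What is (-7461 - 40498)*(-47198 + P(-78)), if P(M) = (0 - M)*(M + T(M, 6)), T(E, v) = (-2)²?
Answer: 2540388230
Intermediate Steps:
T(E, v) = 4
P(M) = -M*(4 + M) (P(M) = (0 - M)*(M + 4) = (-M)*(4 + M) = -M*(4 + M))
(-7461 - 40498)*(-47198 + P(-78)) = (-7461 - 40498)*(-47198 - 1*(-78)*(4 - 78)) = -47959*(-47198 - 1*(-78)*(-74)) = -47959*(-47198 - 5772) = -47959*(-52970) = 2540388230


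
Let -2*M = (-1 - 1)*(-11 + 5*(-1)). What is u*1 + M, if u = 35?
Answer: 19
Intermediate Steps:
M = -16 (M = -(-1 - 1)*(-11 + 5*(-1))/2 = -(-1)*(-11 - 5) = -(-1)*(-16) = -1/2*32 = -16)
u*1 + M = 35*1 - 16 = 35 - 16 = 19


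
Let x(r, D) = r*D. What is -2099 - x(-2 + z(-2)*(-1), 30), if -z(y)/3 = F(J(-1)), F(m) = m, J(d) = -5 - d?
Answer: -1679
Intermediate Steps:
z(y) = 12 (z(y) = -3*(-5 - 1*(-1)) = -3*(-5 + 1) = -3*(-4) = 12)
x(r, D) = D*r
-2099 - x(-2 + z(-2)*(-1), 30) = -2099 - 30*(-2 + 12*(-1)) = -2099 - 30*(-2 - 12) = -2099 - 30*(-14) = -2099 - 1*(-420) = -2099 + 420 = -1679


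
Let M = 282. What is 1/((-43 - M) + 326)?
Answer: 1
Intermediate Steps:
1/((-43 - M) + 326) = 1/((-43 - 1*282) + 326) = 1/((-43 - 282) + 326) = 1/(-325 + 326) = 1/1 = 1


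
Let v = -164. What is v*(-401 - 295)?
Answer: 114144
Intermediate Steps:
v*(-401 - 295) = -164*(-401 - 295) = -164*(-696) = 114144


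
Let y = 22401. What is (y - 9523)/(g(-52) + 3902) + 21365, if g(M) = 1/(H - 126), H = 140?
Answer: 1167328877/54629 ≈ 21368.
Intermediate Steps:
g(M) = 1/14 (g(M) = 1/(140 - 126) = 1/14)
(y - 9523)/(g(-52) + 3902) + 21365 = (22401 - 9523)/(1/14 + 3902) + 21365 = 12878/(54629/14) + 21365 = 12878*(14/54629) + 21365 = 180292/54629 + 21365 = 1167328877/54629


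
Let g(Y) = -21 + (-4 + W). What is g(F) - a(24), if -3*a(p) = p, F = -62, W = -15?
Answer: -32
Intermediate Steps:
a(p) = -p/3
g(Y) = -40 (g(Y) = -21 + (-4 - 15) = -21 - 19 = -40)
g(F) - a(24) = -40 - (-1)*24/3 = -40 - 1*(-8) = -40 + 8 = -32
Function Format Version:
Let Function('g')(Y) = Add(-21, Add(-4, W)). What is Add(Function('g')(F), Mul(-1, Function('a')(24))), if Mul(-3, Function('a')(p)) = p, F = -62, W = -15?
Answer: -32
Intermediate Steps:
Function('a')(p) = Mul(Rational(-1, 3), p)
Function('g')(Y) = -40 (Function('g')(Y) = Add(-21, Add(-4, -15)) = Add(-21, -19) = -40)
Add(Function('g')(F), Mul(-1, Function('a')(24))) = Add(-40, Mul(-1, Mul(Rational(-1, 3), 24))) = Add(-40, Mul(-1, -8)) = Add(-40, 8) = -32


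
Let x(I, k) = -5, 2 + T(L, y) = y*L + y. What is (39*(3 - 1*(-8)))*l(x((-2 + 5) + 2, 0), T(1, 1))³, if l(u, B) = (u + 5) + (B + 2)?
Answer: 3432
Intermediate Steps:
T(L, y) = -2 + y + L*y (T(L, y) = -2 + (y*L + y) = -2 + (L*y + y) = -2 + (y + L*y) = -2 + y + L*y)
l(u, B) = 7 + B + u (l(u, B) = (5 + u) + (2 + B) = 7 + B + u)
(39*(3 - 1*(-8)))*l(x((-2 + 5) + 2, 0), T(1, 1))³ = (39*(3 - 1*(-8)))*(7 + (-2 + 1 + 1*1) - 5)³ = (39*(3 + 8))*(7 + (-2 + 1 + 1) - 5)³ = (39*11)*(7 + 0 - 5)³ = 429*2³ = 429*8 = 3432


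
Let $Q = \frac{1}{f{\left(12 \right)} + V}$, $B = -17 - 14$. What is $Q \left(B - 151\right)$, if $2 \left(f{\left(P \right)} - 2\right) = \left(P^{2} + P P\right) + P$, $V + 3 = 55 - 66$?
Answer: $- \frac{91}{69} \approx -1.3188$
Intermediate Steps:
$B = -31$ ($B = -17 - 14 = -31$)
$V = -14$ ($V = -3 + \left(55 - 66\right) = -3 - 11 = -14$)
$f{\left(P \right)} = 2 + P^{2} + \frac{P}{2}$ ($f{\left(P \right)} = 2 + \frac{\left(P^{2} + P P\right) + P}{2} = 2 + \frac{\left(P^{2} + P^{2}\right) + P}{2} = 2 + \frac{2 P^{2} + P}{2} = 2 + \frac{P + 2 P^{2}}{2} = 2 + \left(P^{2} + \frac{P}{2}\right) = 2 + P^{2} + \frac{P}{2}$)
$Q = \frac{1}{138}$ ($Q = \frac{1}{\left(2 + 12^{2} + \frac{1}{2} \cdot 12\right) - 14} = \frac{1}{\left(2 + 144 + 6\right) - 14} = \frac{1}{152 - 14} = \frac{1}{138} \approx 0.0072464$)
$Q \left(B - 151\right) = \frac{-31 - 151}{138} = \frac{1}{138} \left(-182\right) = - \frac{91}{69}$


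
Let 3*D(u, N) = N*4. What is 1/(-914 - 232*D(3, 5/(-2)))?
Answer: -3/422 ≈ -0.0071090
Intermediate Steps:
D(u, N) = 4*N/3 (D(u, N) = (N*4)/3 = (4*N)/3 = 4*N/3)
1/(-914 - 232*D(3, 5/(-2))) = 1/(-914 - 928*5/(-2)/3) = 1/(-914 - 928*5*(-1/2)/3) = 1/(-914 - 928*(-5)/(3*2)) = 1/(-914 - 232*(-10/3)) = 1/(-914 + 2320/3) = 1/(-422/3) = -3/422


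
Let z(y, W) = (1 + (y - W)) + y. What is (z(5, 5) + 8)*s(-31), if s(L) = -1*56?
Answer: -784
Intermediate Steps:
s(L) = -56
z(y, W) = 1 - W + 2*y (z(y, W) = (1 + y - W) + y = 1 - W + 2*y)
(z(5, 5) + 8)*s(-31) = ((1 - 1*5 + 2*5) + 8)*(-56) = ((1 - 5 + 10) + 8)*(-56) = (6 + 8)*(-56) = 14*(-56) = -784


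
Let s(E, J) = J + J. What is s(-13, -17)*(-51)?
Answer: 1734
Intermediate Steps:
s(E, J) = 2*J
s(-13, -17)*(-51) = (2*(-17))*(-51) = -34*(-51) = 1734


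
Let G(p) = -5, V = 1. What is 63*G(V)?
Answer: -315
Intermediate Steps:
63*G(V) = 63*(-5) = -315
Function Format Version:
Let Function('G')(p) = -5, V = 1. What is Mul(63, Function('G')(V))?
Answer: -315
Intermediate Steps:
Mul(63, Function('G')(V)) = Mul(63, -5) = -315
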